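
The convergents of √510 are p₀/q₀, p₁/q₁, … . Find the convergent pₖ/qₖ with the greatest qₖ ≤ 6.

√510 = [22; 1, 1, 2, 1, 1, 44, …] (period length 6).
Convergents:
  p_0/q_0 = 22/1
  p_1/q_1 = 23/1
  p_2/q_2 = 45/2
  p_3/q_3 = 113/5
  p_4/q_4 = 158/7
q_3 = 5 ≤ 6 < 7 = q_4, so the answer is 113/5.

113/5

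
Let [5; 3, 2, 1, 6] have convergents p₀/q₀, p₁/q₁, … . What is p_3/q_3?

53/10

Using pₖ = aₖpₖ₋₁ + pₖ₋₂, qₖ = aₖqₖ₋₁ + qₖ₋₂ (with p₋₁=1, p₋₂=0, q₋₁=0, q₋₂=1):
  k=0: a=5, p=5, q=1
  k=1: a=3, p=16, q=3
  k=2: a=2, p=37, q=7
  k=3: a=1, p=53, q=10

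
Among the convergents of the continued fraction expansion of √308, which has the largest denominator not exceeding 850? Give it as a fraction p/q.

12478/711

√308 = [17; 1, 1, 4, 1, 1, 34, …] (period length 6).
Convergents:
  p_0/q_0 = 17/1
  p_1/q_1 = 18/1
  p_2/q_2 = 35/2
  p_3/q_3 = 158/9
  p_4/q_4 = 193/11
  p_5/q_5 = 351/20
  p_6/q_6 = 12127/691
  p_7/q_7 = 12478/711
  p_8/q_8 = 24605/1402
q_7 = 711 ≤ 850 < 1402 = q_8, so the answer is 12478/711.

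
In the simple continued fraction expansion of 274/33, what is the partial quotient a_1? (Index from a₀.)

3

274 = 8·33 + 10   →  a_0 = 8
33 = 3·10 + 3   →  a_1 = 3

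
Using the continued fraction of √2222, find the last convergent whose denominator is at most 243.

√2222 = [47; 7, 4, 7, 94, …] (period length 4).
Convergents:
  p_0/q_0 = 47/1
  p_1/q_1 = 330/7
  p_2/q_2 = 1367/29
  p_3/q_3 = 9899/210
  p_4/q_4 = 931873/19769
q_3 = 210 ≤ 243 < 19769 = q_4, so the answer is 9899/210.

9899/210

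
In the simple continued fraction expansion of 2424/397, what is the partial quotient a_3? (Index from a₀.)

2424 = 6·397 + 42   →  a_0 = 6
397 = 9·42 + 19   →  a_1 = 9
42 = 2·19 + 4   →  a_2 = 2
19 = 4·4 + 3   →  a_3 = 4

4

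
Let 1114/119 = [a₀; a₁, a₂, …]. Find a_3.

3

1114 = 9·119 + 43   →  a_0 = 9
119 = 2·43 + 33   →  a_1 = 2
43 = 1·33 + 10   →  a_2 = 1
33 = 3·10 + 3   →  a_3 = 3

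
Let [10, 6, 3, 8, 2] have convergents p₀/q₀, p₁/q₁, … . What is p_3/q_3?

Using pₖ = aₖpₖ₋₁ + pₖ₋₂, qₖ = aₖqₖ₋₁ + qₖ₋₂ (with p₋₁=1, p₋₂=0, q₋₁=0, q₋₂=1):
  k=0: a=10, p=10, q=1
  k=1: a=6, p=61, q=6
  k=2: a=3, p=193, q=19
  k=3: a=8, p=1605, q=158

1605/158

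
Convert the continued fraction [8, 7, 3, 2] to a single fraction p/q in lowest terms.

Using pₖ = aₖpₖ₋₁ + pₖ₋₂ and qₖ = aₖqₖ₋₁ + qₖ₋₂:
  k=0: a=8, p=8, q=1
  k=1: a=7, p=57, q=7
  k=2: a=3, p=179, q=22
  k=3: a=2, p=415, q=51

415/51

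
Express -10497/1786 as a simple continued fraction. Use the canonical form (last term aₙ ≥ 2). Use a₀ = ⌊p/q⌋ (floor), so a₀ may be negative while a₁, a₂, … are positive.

-10497 = -6*1786 + 219
1786 = 8*219 + 34
219 = 6*34 + 15
34 = 2*15 + 4
15 = 3*4 + 3
4 = 1*3 + 1
3 = 3*1 + 0  (stop)
So -10497/1786 = [-6; 8, 6, 2, 3, 1, 3].

[-6; 8, 6, 2, 3, 1, 3]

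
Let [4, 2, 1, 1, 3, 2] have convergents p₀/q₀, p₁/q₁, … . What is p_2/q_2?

13/3

Using pₖ = aₖpₖ₋₁ + pₖ₋₂, qₖ = aₖqₖ₋₁ + qₖ₋₂ (with p₋₁=1, p₋₂=0, q₋₁=0, q₋₂=1):
  k=0: a=4, p=4, q=1
  k=1: a=2, p=9, q=2
  k=2: a=1, p=13, q=3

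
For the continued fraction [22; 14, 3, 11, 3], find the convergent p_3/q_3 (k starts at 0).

10748/487

Using pₖ = aₖpₖ₋₁ + pₖ₋₂, qₖ = aₖqₖ₋₁ + qₖ₋₂ (with p₋₁=1, p₋₂=0, q₋₁=0, q₋₂=1):
  k=0: a=22, p=22, q=1
  k=1: a=14, p=309, q=14
  k=2: a=3, p=949, q=43
  k=3: a=11, p=10748, q=487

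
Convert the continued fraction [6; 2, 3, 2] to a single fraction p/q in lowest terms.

Using pₖ = aₖpₖ₋₁ + pₖ₋₂ and qₖ = aₖqₖ₋₁ + qₖ₋₂:
  k=0: a=6, p=6, q=1
  k=1: a=2, p=13, q=2
  k=2: a=3, p=45, q=7
  k=3: a=2, p=103, q=16

103/16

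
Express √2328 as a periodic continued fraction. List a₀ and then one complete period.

[48; 4, 96]

a₀ = ⌊√2328⌋ = 48.
With m₀=0, d₀=1 and mₖ₊₁ = dₖaₖ − mₖ, dₖ₊₁ = (n − mₖ₊₁²)/dₖ, aₖ₊₁ = ⌊(a₀+mₖ₊₁)/dₖ₊₁⌋:
  k=1: m=48, d=24, a=4
  k=2: m=48, d=1, a=96
d=1 and a=2a₀=96 at k=2, so the next step gives (m, d) = (48, 24) again — its k=1 value — and the period has length 2.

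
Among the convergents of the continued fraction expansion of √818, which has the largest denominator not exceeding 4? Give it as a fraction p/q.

86/3

√818 = [28; 1, 1, 1, 1, 56, …] (period length 5).
Convergents:
  p_0/q_0 = 28/1
  p_1/q_1 = 29/1
  p_2/q_2 = 57/2
  p_3/q_3 = 86/3
  p_4/q_4 = 143/5
q_3 = 3 ≤ 4 < 5 = q_4, so the answer is 86/3.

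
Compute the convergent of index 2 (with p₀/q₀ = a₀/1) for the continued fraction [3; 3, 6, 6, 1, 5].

Using pₖ = aₖpₖ₋₁ + pₖ₋₂, qₖ = aₖqₖ₋₁ + qₖ₋₂ (with p₋₁=1, p₋₂=0, q₋₁=0, q₋₂=1):
  k=0: a=3, p=3, q=1
  k=1: a=3, p=10, q=3
  k=2: a=6, p=63, q=19

63/19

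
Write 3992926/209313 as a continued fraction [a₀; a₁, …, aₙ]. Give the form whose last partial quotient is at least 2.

[19; 13, 10, 13, 3, 19, 2]

3992926 = 19·209313 + 15979
209313 = 13·15979 + 1586
15979 = 10·1586 + 119
1586 = 13·119 + 39
119 = 3·39 + 2
39 = 19·2 + 1
2 = 2·1 + 0  (stop)
So 3992926/209313 = [19; 13, 10, 13, 3, 19, 2].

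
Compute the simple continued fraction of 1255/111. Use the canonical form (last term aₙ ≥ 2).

[11; 3, 3, 1, 3, 2]

1255 = 11*111 + 34
111 = 3*34 + 9
34 = 3*9 + 7
9 = 1*7 + 2
7 = 3*2 + 1
2 = 2*1 + 0  (stop)
So 1255/111 = [11; 3, 3, 1, 3, 2].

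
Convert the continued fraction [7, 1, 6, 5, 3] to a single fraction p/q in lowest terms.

Fold from the inside: start with 3/1.
  5 + 1/3 = 16/3
  6 + 3/16 = 99/16
  1 + 16/99 = 115/99
  7 + 99/115 = 904/115

904/115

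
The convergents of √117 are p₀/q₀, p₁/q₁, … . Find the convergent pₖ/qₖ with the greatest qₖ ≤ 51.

√117 = [10; 1, 4, 2, 4, 1, 20, …] (period length 6).
Convergents:
  p_0/q_0 = 10/1
  p_1/q_1 = 11/1
  p_2/q_2 = 54/5
  p_3/q_3 = 119/11
  p_4/q_4 = 530/49
  p_5/q_5 = 649/60
q_4 = 49 ≤ 51 < 60 = q_5, so the answer is 530/49.

530/49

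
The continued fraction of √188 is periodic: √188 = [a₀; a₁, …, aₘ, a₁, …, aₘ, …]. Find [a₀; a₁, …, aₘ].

[13; 1, 2, 2, 6, 2, 2, 1, 26]

a₀ = ⌊√188⌋ = 13.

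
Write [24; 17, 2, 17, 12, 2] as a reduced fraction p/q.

369759/15370

Fold from the inside: start with 2/1.
  12 + 1/2 = 25/2
  17 + 2/25 = 427/25
  2 + 25/427 = 879/427
  17 + 427/879 = 15370/879
  24 + 879/15370 = 369759/15370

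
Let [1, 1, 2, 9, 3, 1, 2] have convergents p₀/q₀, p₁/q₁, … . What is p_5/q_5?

193/115

Using pₖ = aₖpₖ₋₁ + pₖ₋₂, qₖ = aₖqₖ₋₁ + qₖ₋₂ (with p₋₁=1, p₋₂=0, q₋₁=0, q₋₂=1):
  k=0: a=1, p=1, q=1
  k=1: a=1, p=2, q=1
  k=2: a=2, p=5, q=3
  k=3: a=9, p=47, q=28
  k=4: a=3, p=146, q=87
  k=5: a=1, p=193, q=115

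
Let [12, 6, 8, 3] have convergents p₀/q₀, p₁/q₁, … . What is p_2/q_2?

596/49

Using pₖ = aₖpₖ₋₁ + pₖ₋₂, qₖ = aₖqₖ₋₁ + qₖ₋₂ (with p₋₁=1, p₋₂=0, q₋₁=0, q₋₂=1):
  k=0: a=12, p=12, q=1
  k=1: a=6, p=73, q=6
  k=2: a=8, p=596, q=49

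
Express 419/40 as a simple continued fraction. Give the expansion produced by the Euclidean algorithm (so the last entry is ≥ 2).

419 = 10*40 + 19
40 = 2*19 + 2
19 = 9*2 + 1
2 = 2*1 + 0  (stop)
So 419/40 = [10; 2, 9, 2].

[10; 2, 9, 2]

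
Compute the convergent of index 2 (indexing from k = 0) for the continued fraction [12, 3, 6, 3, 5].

Using pₖ = aₖpₖ₋₁ + pₖ₋₂, qₖ = aₖqₖ₋₁ + qₖ₋₂ (with p₋₁=1, p₋₂=0, q₋₁=0, q₋₂=1):
  k=0: a=12, p=12, q=1
  k=1: a=3, p=37, q=3
  k=2: a=6, p=234, q=19

234/19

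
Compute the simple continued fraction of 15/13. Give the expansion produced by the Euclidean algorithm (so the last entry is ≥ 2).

15 = 1·13 + 2
13 = 6·2 + 1
2 = 2·1 + 0  (stop)
So 15/13 = [1; 6, 2].

[1; 6, 2]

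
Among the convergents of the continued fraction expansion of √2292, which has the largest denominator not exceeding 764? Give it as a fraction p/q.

√2292 = [47; 1, 6, 1, 94, …] (period length 4).
Convergents:
  p_0/q_0 = 47/1
  p_1/q_1 = 48/1
  p_2/q_2 = 335/7
  p_3/q_3 = 383/8
  p_4/q_4 = 36337/759
  p_5/q_5 = 36720/767
q_4 = 759 ≤ 764 < 767 = q_5, so the answer is 36337/759.

36337/759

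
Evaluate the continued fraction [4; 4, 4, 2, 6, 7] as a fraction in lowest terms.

7427/1753

Using pₖ = aₖpₖ₋₁ + pₖ₋₂ and qₖ = aₖqₖ₋₁ + qₖ₋₂:
  k=0: a=4, p=4, q=1
  k=1: a=4, p=17, q=4
  k=2: a=4, p=72, q=17
  k=3: a=2, p=161, q=38
  k=4: a=6, p=1038, q=245
  k=5: a=7, p=7427, q=1753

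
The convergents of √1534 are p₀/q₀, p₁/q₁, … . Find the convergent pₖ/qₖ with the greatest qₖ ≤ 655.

18369/469

√1534 = [39; 6, 78, …] (period length 2).
Convergents:
  p_0/q_0 = 39/1
  p_1/q_1 = 235/6
  p_2/q_2 = 18369/469
  p_3/q_3 = 110449/2820
q_2 = 469 ≤ 655 < 2820 = q_3, so the answer is 18369/469.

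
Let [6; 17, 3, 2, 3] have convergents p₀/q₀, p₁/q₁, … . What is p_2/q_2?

315/52

Using pₖ = aₖpₖ₋₁ + pₖ₋₂, qₖ = aₖqₖ₋₁ + qₖ₋₂ (with p₋₁=1, p₋₂=0, q₋₁=0, q₋₂=1):
  k=0: a=6, p=6, q=1
  k=1: a=17, p=103, q=17
  k=2: a=3, p=315, q=52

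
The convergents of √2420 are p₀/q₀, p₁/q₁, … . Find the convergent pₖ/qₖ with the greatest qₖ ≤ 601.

√2420 = [49; 5, 5, 1, 18, 1, 5, 5, 98, …] (period length 8).
Convergents:
  p_0/q_0 = 49/1
  p_1/q_1 = 246/5
  p_2/q_2 = 1279/26
  p_3/q_3 = 1525/31
  p_4/q_4 = 28729/584
  p_5/q_5 = 30254/615
q_4 = 584 ≤ 601 < 615 = q_5, so the answer is 28729/584.

28729/584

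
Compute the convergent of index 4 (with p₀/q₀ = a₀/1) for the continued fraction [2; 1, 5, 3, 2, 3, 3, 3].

Using pₖ = aₖpₖ₋₁ + pₖ₋₂, qₖ = aₖqₖ₋₁ + qₖ₋₂ (with p₋₁=1, p₋₂=0, q₋₁=0, q₋₂=1):
  k=0: a=2, p=2, q=1
  k=1: a=1, p=3, q=1
  k=2: a=5, p=17, q=6
  k=3: a=3, p=54, q=19
  k=4: a=2, p=125, q=44

125/44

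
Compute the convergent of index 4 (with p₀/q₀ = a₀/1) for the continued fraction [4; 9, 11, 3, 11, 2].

Using pₖ = aₖpₖ₋₁ + pₖ₋₂, qₖ = aₖqₖ₋₁ + qₖ₋₂ (with p₋₁=1, p₋₂=0, q₋₁=0, q₋₂=1):
  k=0: a=4, p=4, q=1
  k=1: a=9, p=37, q=9
  k=2: a=11, p=411, q=100
  k=3: a=3, p=1270, q=309
  k=4: a=11, p=14381, q=3499

14381/3499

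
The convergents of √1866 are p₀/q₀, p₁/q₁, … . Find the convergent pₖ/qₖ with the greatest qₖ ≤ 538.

√1866 = [43; 5, 14, 5, 86, …] (period length 4).
Convergents:
  p_0/q_0 = 43/1
  p_1/q_1 = 216/5
  p_2/q_2 = 3067/71
  p_3/q_3 = 15551/360
  p_4/q_4 = 1340453/31031
q_3 = 360 ≤ 538 < 31031 = q_4, so the answer is 15551/360.

15551/360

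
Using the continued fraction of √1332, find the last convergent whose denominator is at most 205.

√1332 = [36; 2, 72, …] (period length 2).
Convergents:
  p_0/q_0 = 36/1
  p_1/q_1 = 73/2
  p_2/q_2 = 5292/145
  p_3/q_3 = 10657/292
q_2 = 145 ≤ 205 < 292 = q_3, so the answer is 5292/145.

5292/145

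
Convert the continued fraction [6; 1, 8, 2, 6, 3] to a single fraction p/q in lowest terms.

2675/388

Using pₖ = aₖpₖ₋₁ + pₖ₋₂ and qₖ = aₖqₖ₋₁ + qₖ₋₂:
  k=0: a=6, p=6, q=1
  k=1: a=1, p=7, q=1
  k=2: a=8, p=62, q=9
  k=3: a=2, p=131, q=19
  k=4: a=6, p=848, q=123
  k=5: a=3, p=2675, q=388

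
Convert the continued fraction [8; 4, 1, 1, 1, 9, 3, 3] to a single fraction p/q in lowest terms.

11435/1392

Fold from the inside: start with 3/1.
  3 + 1/3 = 10/3
  9 + 3/10 = 93/10
  1 + 10/93 = 103/93
  1 + 93/103 = 196/103
  1 + 103/196 = 299/196
  4 + 196/299 = 1392/299
  8 + 299/1392 = 11435/1392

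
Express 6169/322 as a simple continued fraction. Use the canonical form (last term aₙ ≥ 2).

6169 = 19×322 + 51
322 = 6×51 + 16
51 = 3×16 + 3
16 = 5×3 + 1
3 = 3×1 + 0  (stop)
So 6169/322 = [19; 6, 3, 5, 3].

[19; 6, 3, 5, 3]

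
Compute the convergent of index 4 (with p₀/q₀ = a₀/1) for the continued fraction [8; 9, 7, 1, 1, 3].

Using pₖ = aₖpₖ₋₁ + pₖ₋₂, qₖ = aₖqₖ₋₁ + qₖ₋₂ (with p₋₁=1, p₋₂=0, q₋₁=0, q₋₂=1):
  k=0: a=8, p=8, q=1
  k=1: a=9, p=73, q=9
  k=2: a=7, p=519, q=64
  k=3: a=1, p=592, q=73
  k=4: a=1, p=1111, q=137

1111/137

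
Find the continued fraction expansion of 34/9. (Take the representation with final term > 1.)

34 = 3·9 + 7
9 = 1·7 + 2
7 = 3·2 + 1
2 = 2·1 + 0  (stop)
So 34/9 = [3; 1, 3, 2].

[3; 1, 3, 2]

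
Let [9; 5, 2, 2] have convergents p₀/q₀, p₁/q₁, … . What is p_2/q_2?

101/11

Using pₖ = aₖpₖ₋₁ + pₖ₋₂, qₖ = aₖqₖ₋₁ + qₖ₋₂ (with p₋₁=1, p₋₂=0, q₋₁=0, q₋₂=1):
  k=0: a=9, p=9, q=1
  k=1: a=5, p=46, q=5
  k=2: a=2, p=101, q=11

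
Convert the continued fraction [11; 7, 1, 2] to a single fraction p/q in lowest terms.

Using pₖ = aₖpₖ₋₁ + pₖ₋₂ and qₖ = aₖqₖ₋₁ + qₖ₋₂:
  k=0: a=11, p=11, q=1
  k=1: a=7, p=78, q=7
  k=2: a=1, p=89, q=8
  k=3: a=2, p=256, q=23

256/23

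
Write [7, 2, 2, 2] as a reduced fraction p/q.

Using pₖ = aₖpₖ₋₁ + pₖ₋₂ and qₖ = aₖqₖ₋₁ + qₖ₋₂:
  k=0: a=7, p=7, q=1
  k=1: a=2, p=15, q=2
  k=2: a=2, p=37, q=5
  k=3: a=2, p=89, q=12

89/12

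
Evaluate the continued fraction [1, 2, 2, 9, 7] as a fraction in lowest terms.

469/334

Fold from the inside: start with 7/1.
  9 + 1/7 = 64/7
  2 + 7/64 = 135/64
  2 + 64/135 = 334/135
  1 + 135/334 = 469/334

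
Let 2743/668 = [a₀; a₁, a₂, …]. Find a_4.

2743 = 4·668 + 71   →  a_0 = 4
668 = 9·71 + 29   →  a_1 = 9
71 = 2·29 + 13   →  a_2 = 2
29 = 2·13 + 3   →  a_3 = 2
13 = 4·3 + 1   →  a_4 = 4

4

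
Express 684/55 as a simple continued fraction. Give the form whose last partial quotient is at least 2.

684 = 12·55 + 24
55 = 2·24 + 7
24 = 3·7 + 3
7 = 2·3 + 1
3 = 3·1 + 0  (stop)
So 684/55 = [12; 2, 3, 2, 3].

[12; 2, 3, 2, 3]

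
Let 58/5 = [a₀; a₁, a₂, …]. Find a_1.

58 = 11·5 + 3   →  a_0 = 11
5 = 1·3 + 2   →  a_1 = 1

1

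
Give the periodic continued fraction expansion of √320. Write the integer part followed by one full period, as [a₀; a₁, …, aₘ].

a₀ = ⌊√320⌋ = 17.
With m₀=0, d₀=1 and mₖ₊₁ = dₖaₖ − mₖ, dₖ₊₁ = (n − mₖ₊₁²)/dₖ, aₖ₊₁ = ⌊(a₀+mₖ₊₁)/dₖ₊₁⌋:
  k=1: m=17, d=31, a=1
  k=2: m=14, d=4, a=7
  k=3: m=14, d=31, a=1
  k=4: m=17, d=1, a=34
d=1 and a=2a₀=34 at k=4, so the next step gives (m, d) = (17, 31) again — its k=1 value — and the period has length 4.

[17; 1, 7, 1, 34]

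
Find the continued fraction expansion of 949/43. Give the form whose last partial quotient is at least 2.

949 = 22·43 + 3
43 = 14·3 + 1
3 = 3·1 + 0  (stop)
So 949/43 = [22; 14, 3].

[22; 14, 3]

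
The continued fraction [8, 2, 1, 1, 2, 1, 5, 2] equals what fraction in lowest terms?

Using pₖ = aₖpₖ₋₁ + pₖ₋₂ and qₖ = aₖqₖ₋₁ + qₖ₋₂:
  k=0: a=8, p=8, q=1
  k=1: a=2, p=17, q=2
  k=2: a=1, p=25, q=3
  k=3: a=1, p=42, q=5
  k=4: a=2, p=109, q=13
  k=5: a=1, p=151, q=18
  k=6: a=5, p=864, q=103
  k=7: a=2, p=1879, q=224

1879/224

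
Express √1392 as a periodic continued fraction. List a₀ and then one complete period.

a₀ = ⌊√1392⌋ = 37.
With m₀=0, d₀=1 and mₖ₊₁ = dₖaₖ − mₖ, dₖ₊₁ = (n − mₖ₊₁²)/dₖ, aₖ₊₁ = ⌊(a₀+mₖ₊₁)/dₖ₊₁⌋:
  k=1: m=37, d=23, a=3
  k=2: m=32, d=16, a=4
  k=3: m=32, d=23, a=3
  k=4: m=37, d=1, a=74
d=1 and a=2a₀=74 at k=4, so the next step gives (m, d) = (37, 23) again — its k=1 value — and the period has length 4.

[37; 3, 4, 3, 74]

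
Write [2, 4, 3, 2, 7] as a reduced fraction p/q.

498/223

Fold from the inside: start with 7/1.
  2 + 1/7 = 15/7
  3 + 7/15 = 52/15
  4 + 15/52 = 223/52
  2 + 52/223 = 498/223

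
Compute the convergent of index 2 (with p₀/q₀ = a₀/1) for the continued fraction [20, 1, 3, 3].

Using pₖ = aₖpₖ₋₁ + pₖ₋₂, qₖ = aₖqₖ₋₁ + qₖ₋₂ (with p₋₁=1, p₋₂=0, q₋₁=0, q₋₂=1):
  k=0: a=20, p=20, q=1
  k=1: a=1, p=21, q=1
  k=2: a=3, p=83, q=4

83/4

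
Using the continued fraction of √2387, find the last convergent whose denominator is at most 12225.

233927/4788

√2387 = [48; 1, 5, 1, 96, …] (period length 4).
Convergents:
  p_0/q_0 = 48/1
  p_1/q_1 = 49/1
  p_2/q_2 = 293/6
  p_3/q_3 = 342/7
  p_4/q_4 = 33125/678
  p_5/q_5 = 33467/685
  p_6/q_6 = 200460/4103
  p_7/q_7 = 233927/4788
  p_8/q_8 = 22657452/463751
q_7 = 4788 ≤ 12225 < 463751 = q_8, so the answer is 233927/4788.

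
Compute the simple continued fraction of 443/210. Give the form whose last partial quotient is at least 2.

443 = 2×210 + 23
210 = 9×23 + 3
23 = 7×3 + 2
3 = 1×2 + 1
2 = 2×1 + 0  (stop)
So 443/210 = [2; 9, 7, 1, 2].

[2; 9, 7, 1, 2]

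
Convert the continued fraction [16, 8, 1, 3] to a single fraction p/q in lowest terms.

Fold from the inside: start with 3/1.
  1 + 1/3 = 4/3
  8 + 3/4 = 35/4
  16 + 4/35 = 564/35

564/35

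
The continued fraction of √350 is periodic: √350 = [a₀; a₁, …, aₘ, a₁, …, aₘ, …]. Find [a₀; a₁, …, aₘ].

a₀ = ⌊√350⌋ = 18.

[18; 1, 2, 2, 2, 1, 36]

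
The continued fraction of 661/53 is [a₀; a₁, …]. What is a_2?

8

661 = 12·53 + 25   →  a_0 = 12
53 = 2·25 + 3   →  a_1 = 2
25 = 8·3 + 1   →  a_2 = 8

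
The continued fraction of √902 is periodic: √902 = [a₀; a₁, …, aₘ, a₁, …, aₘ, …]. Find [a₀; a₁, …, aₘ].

a₀ = ⌊√902⌋ = 30.
With m₀=0, d₀=1 and mₖ₊₁ = dₖaₖ − mₖ, dₖ₊₁ = (n − mₖ₊₁²)/dₖ, aₖ₊₁ = ⌊(a₀+mₖ₊₁)/dₖ₊₁⌋:
  k=1: m=30, d=2, a=30
  k=2: m=30, d=1, a=60
d=1 and a=2a₀=60 at k=2, so the next step gives (m, d) = (30, 2) again — its k=1 value — and the period has length 2.

[30; 30, 60]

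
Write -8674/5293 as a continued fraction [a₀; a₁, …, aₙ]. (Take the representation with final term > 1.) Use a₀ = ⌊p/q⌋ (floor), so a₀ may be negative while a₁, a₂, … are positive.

-8674 = -2·5293 + 1912
5293 = 2·1912 + 1469
1912 = 1·1469 + 443
1469 = 3·443 + 140
443 = 3·140 + 23
140 = 6·23 + 2
23 = 11·2 + 1
2 = 2·1 + 0  (stop)
So -8674/5293 = [-2; 2, 1, 3, 3, 6, 11, 2].

[-2; 2, 1, 3, 3, 6, 11, 2]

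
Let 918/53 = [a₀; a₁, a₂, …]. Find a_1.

918 = 17·53 + 17   →  a_0 = 17
53 = 3·17 + 2   →  a_1 = 3

3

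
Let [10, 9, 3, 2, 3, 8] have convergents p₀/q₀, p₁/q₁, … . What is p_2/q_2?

Using pₖ = aₖpₖ₋₁ + pₖ₋₂, qₖ = aₖqₖ₋₁ + qₖ₋₂ (with p₋₁=1, p₋₂=0, q₋₁=0, q₋₂=1):
  k=0: a=10, p=10, q=1
  k=1: a=9, p=91, q=9
  k=2: a=3, p=283, q=28

283/28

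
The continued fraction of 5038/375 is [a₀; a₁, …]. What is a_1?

5038 = 13·375 + 163   →  a_0 = 13
375 = 2·163 + 49   →  a_1 = 2

2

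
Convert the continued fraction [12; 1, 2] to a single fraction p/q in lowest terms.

Using pₖ = aₖpₖ₋₁ + pₖ₋₂ and qₖ = aₖqₖ₋₁ + qₖ₋₂:
  k=0: a=12, p=12, q=1
  k=1: a=1, p=13, q=1
  k=2: a=2, p=38, q=3

38/3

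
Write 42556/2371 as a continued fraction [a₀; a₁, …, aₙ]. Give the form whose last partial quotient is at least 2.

42556 = 17*2371 + 2249
2371 = 1*2249 + 122
2249 = 18*122 + 53
122 = 2*53 + 16
53 = 3*16 + 5
16 = 3*5 + 1
5 = 5*1 + 0  (stop)
So 42556/2371 = [17; 1, 18, 2, 3, 3, 5].

[17; 1, 18, 2, 3, 3, 5]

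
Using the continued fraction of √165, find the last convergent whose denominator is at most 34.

√165 = [12; 1, 5, 2, 5, 1, 24, …] (period length 6).
Convergents:
  p_0/q_0 = 12/1
  p_1/q_1 = 13/1
  p_2/q_2 = 77/6
  p_3/q_3 = 167/13
  p_4/q_4 = 912/71
q_3 = 13 ≤ 34 < 71 = q_4, so the answer is 167/13.

167/13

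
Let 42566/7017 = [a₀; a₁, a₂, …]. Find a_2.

42566 = 6·7017 + 464   →  a_0 = 6
7017 = 15·464 + 57   →  a_1 = 15
464 = 8·57 + 8   →  a_2 = 8

8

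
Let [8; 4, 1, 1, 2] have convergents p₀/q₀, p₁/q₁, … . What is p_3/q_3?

Using pₖ = aₖpₖ₋₁ + pₖ₋₂, qₖ = aₖqₖ₋₁ + qₖ₋₂ (with p₋₁=1, p₋₂=0, q₋₁=0, q₋₂=1):
  k=0: a=8, p=8, q=1
  k=1: a=4, p=33, q=4
  k=2: a=1, p=41, q=5
  k=3: a=1, p=74, q=9

74/9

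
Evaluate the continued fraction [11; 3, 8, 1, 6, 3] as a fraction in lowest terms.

6872/607

Fold from the inside: start with 3/1.
  6 + 1/3 = 19/3
  1 + 3/19 = 22/19
  8 + 19/22 = 195/22
  3 + 22/195 = 607/195
  11 + 195/607 = 6872/607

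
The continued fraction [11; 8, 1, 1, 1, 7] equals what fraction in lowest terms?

Fold from the inside: start with 7/1.
  1 + 1/7 = 8/7
  1 + 7/8 = 15/8
  1 + 8/15 = 23/15
  8 + 15/23 = 199/23
  11 + 23/199 = 2212/199

2212/199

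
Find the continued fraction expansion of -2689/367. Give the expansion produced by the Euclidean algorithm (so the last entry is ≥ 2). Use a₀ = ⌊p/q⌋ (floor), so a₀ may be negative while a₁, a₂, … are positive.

[-8; 1, 2, 17, 7]

-2689 = -8·367 + 247
367 = 1·247 + 120
247 = 2·120 + 7
120 = 17·7 + 1
7 = 7·1 + 0  (stop)
So -2689/367 = [-8; 1, 2, 17, 7].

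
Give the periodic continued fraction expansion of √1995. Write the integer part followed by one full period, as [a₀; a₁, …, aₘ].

a₀ = ⌊√1995⌋ = 44.
With m₀=0, d₀=1 and mₖ₊₁ = dₖaₖ − mₖ, dₖ₊₁ = (n − mₖ₊₁²)/dₖ, aₖ₊₁ = ⌊(a₀+mₖ₊₁)/dₖ₊₁⌋:
  k=1: m=44, d=59, a=1
  k=2: m=15, d=30, a=1
  k=3: m=15, d=59, a=1
  k=4: m=44, d=1, a=88
d=1 and a=2a₀=88 at k=4, so the next step gives (m, d) = (44, 59) again — its k=1 value — and the period has length 4.

[44; 1, 1, 1, 88]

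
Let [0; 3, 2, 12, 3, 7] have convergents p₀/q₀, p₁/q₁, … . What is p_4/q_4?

Using pₖ = aₖpₖ₋₁ + pₖ₋₂, qₖ = aₖqₖ₋₁ + qₖ₋₂ (with p₋₁=1, p₋₂=0, q₋₁=0, q₋₂=1):
  k=0: a=0, p=0, q=1
  k=1: a=3, p=1, q=3
  k=2: a=2, p=2, q=7
  k=3: a=12, p=25, q=87
  k=4: a=3, p=77, q=268

77/268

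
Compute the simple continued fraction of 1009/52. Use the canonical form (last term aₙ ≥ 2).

[19; 2, 2, 10]

1009 = 19*52 + 21
52 = 2*21 + 10
21 = 2*10 + 1
10 = 10*1 + 0  (stop)
So 1009/52 = [19; 2, 2, 10].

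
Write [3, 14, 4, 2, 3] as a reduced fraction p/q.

1354/441

Fold from the inside: start with 3/1.
  2 + 1/3 = 7/3
  4 + 3/7 = 31/7
  14 + 7/31 = 441/31
  3 + 31/441 = 1354/441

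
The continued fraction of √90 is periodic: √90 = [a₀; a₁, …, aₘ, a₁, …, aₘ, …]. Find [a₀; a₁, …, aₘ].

a₀ = ⌊√90⌋ = 9.
With m₀=0, d₀=1 and mₖ₊₁ = dₖaₖ − mₖ, dₖ₊₁ = (n − mₖ₊₁²)/dₖ, aₖ₊₁ = ⌊(a₀+mₖ₊₁)/dₖ₊₁⌋:
  k=1: m=9, d=9, a=2
  k=2: m=9, d=1, a=18
d=1 and a=2a₀=18 at k=2, so the next step gives (m, d) = (9, 9) again — its k=1 value — and the period has length 2.

[9; 2, 18]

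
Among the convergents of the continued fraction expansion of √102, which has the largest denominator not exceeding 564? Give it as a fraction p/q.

2030/201

√102 = [10; 10, 20, …] (period length 2).
Convergents:
  p_0/q_0 = 10/1
  p_1/q_1 = 101/10
  p_2/q_2 = 2030/201
  p_3/q_3 = 20401/2020
q_2 = 201 ≤ 564 < 2020 = q_3, so the answer is 2030/201.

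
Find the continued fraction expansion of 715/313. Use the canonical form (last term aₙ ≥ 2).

715 = 2*313 + 89
313 = 3*89 + 46
89 = 1*46 + 43
46 = 1*43 + 3
43 = 14*3 + 1
3 = 3*1 + 0  (stop)
So 715/313 = [2; 3, 1, 1, 14, 3].

[2; 3, 1, 1, 14, 3]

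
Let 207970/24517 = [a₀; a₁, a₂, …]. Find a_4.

15

207970 = 8·24517 + 11834   →  a_0 = 8
24517 = 2·11834 + 849   →  a_1 = 2
11834 = 13·849 + 797   →  a_2 = 13
849 = 1·797 + 52   →  a_3 = 1
797 = 15·52 + 17   →  a_4 = 15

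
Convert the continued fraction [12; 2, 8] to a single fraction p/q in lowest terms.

212/17

Fold from the inside: start with 8/1.
  2 + 1/8 = 17/8
  12 + 8/17 = 212/17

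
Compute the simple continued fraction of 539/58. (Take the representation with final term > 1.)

539 = 9*58 + 17
58 = 3*17 + 7
17 = 2*7 + 3
7 = 2*3 + 1
3 = 3*1 + 0  (stop)
So 539/58 = [9; 3, 2, 2, 3].

[9; 3, 2, 2, 3]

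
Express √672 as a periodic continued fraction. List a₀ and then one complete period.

a₀ = ⌊√672⌋ = 25.
With m₀=0, d₀=1 and mₖ₊₁ = dₖaₖ − mₖ, dₖ₊₁ = (n − mₖ₊₁²)/dₖ, aₖ₊₁ = ⌊(a₀+mₖ₊₁)/dₖ₊₁⌋:
  k=1: m=25, d=47, a=1
  k=2: m=22, d=4, a=11
  k=3: m=22, d=47, a=1
  k=4: m=25, d=1, a=50
d=1 and a=2a₀=50 at k=4, so the next step gives (m, d) = (25, 47) again — its k=1 value — and the period has length 4.

[25; 1, 11, 1, 50]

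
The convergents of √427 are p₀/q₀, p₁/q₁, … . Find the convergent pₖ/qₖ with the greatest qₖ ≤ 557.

√427 = [20; 1, 1, 1, 40, …] (period length 4).
Convergents:
  p_0/q_0 = 20/1
  p_1/q_1 = 21/1
  p_2/q_2 = 41/2
  p_3/q_3 = 62/3
  p_4/q_4 = 2521/122
  p_5/q_5 = 2583/125
  p_6/q_6 = 5104/247
  p_7/q_7 = 7687/372
  p_8/q_8 = 312584/15127
q_7 = 372 ≤ 557 < 15127 = q_8, so the answer is 7687/372.

7687/372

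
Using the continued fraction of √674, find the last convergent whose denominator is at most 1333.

34399/1325

√674 = [25; 1, 24, 1, 50, …] (period length 4).
Convergents:
  p_0/q_0 = 25/1
  p_1/q_1 = 26/1
  p_2/q_2 = 649/25
  p_3/q_3 = 675/26
  p_4/q_4 = 34399/1325
  p_5/q_5 = 35074/1351
q_4 = 1325 ≤ 1333 < 1351 = q_5, so the answer is 34399/1325.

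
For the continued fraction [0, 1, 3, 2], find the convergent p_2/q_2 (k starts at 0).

Using pₖ = aₖpₖ₋₁ + pₖ₋₂, qₖ = aₖqₖ₋₁ + qₖ₋₂ (with p₋₁=1, p₋₂=0, q₋₁=0, q₋₂=1):
  k=0: a=0, p=0, q=1
  k=1: a=1, p=1, q=1
  k=2: a=3, p=3, q=4

3/4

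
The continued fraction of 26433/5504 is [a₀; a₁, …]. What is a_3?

15

26433 = 4·5504 + 4417   →  a_0 = 4
5504 = 1·4417 + 1087   →  a_1 = 1
4417 = 4·1087 + 69   →  a_2 = 4
1087 = 15·69 + 52   →  a_3 = 15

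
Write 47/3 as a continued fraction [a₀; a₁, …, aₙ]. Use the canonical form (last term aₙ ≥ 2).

47 = 15×3 + 2
3 = 1×2 + 1
2 = 2×1 + 0  (stop)
So 47/3 = [15; 1, 2].

[15; 1, 2]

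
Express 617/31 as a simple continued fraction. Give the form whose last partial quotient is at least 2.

[19; 1, 9, 3]

617 = 19×31 + 28
31 = 1×28 + 3
28 = 9×3 + 1
3 = 3×1 + 0  (stop)
So 617/31 = [19; 1, 9, 3].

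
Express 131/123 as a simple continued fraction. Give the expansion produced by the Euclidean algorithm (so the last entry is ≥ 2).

131 = 1*123 + 8
123 = 15*8 + 3
8 = 2*3 + 2
3 = 1*2 + 1
2 = 2*1 + 0  (stop)
So 131/123 = [1; 15, 2, 1, 2].

[1; 15, 2, 1, 2]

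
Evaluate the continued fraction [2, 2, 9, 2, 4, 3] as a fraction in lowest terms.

Fold from the inside: start with 3/1.
  4 + 1/3 = 13/3
  2 + 3/13 = 29/13
  9 + 13/29 = 274/29
  2 + 29/274 = 577/274
  2 + 274/577 = 1428/577

1428/577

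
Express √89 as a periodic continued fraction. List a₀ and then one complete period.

[9; 2, 3, 3, 2, 18]

a₀ = ⌊√89⌋ = 9.
With m₀=0, d₀=1 and mₖ₊₁ = dₖaₖ − mₖ, dₖ₊₁ = (n − mₖ₊₁²)/dₖ, aₖ₊₁ = ⌊(a₀+mₖ₊₁)/dₖ₊₁⌋:
  k=1: m=9, d=8, a=2
  k=2: m=7, d=5, a=3
  k=3: m=8, d=5, a=3
  k=4: m=7, d=8, a=2
  k=5: m=9, d=1, a=18
d=1 and a=2a₀=18 at k=5, so the next step gives (m, d) = (9, 8) again — its k=1 value — and the period has length 5.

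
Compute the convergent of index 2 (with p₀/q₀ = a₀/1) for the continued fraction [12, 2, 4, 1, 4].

Using pₖ = aₖpₖ₋₁ + pₖ₋₂, qₖ = aₖqₖ₋₁ + qₖ₋₂ (with p₋₁=1, p₋₂=0, q₋₁=0, q₋₂=1):
  k=0: a=12, p=12, q=1
  k=1: a=2, p=25, q=2
  k=2: a=4, p=112, q=9

112/9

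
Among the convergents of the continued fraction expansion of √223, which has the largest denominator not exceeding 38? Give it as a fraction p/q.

√223 = [14; 1, 13, 1, 28, …] (period length 4).
Convergents:
  p_0/q_0 = 14/1
  p_1/q_1 = 15/1
  p_2/q_2 = 209/14
  p_3/q_3 = 224/15
  p_4/q_4 = 6481/434
q_3 = 15 ≤ 38 < 434 = q_4, so the answer is 224/15.

224/15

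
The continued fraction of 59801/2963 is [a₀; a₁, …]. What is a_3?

59801 = 20·2963 + 541   →  a_0 = 20
2963 = 5·541 + 258   →  a_1 = 5
541 = 2·258 + 25   →  a_2 = 2
258 = 10·25 + 8   →  a_3 = 10

10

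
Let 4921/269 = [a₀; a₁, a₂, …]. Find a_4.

4921 = 18·269 + 79   →  a_0 = 18
269 = 3·79 + 32   →  a_1 = 3
79 = 2·32 + 15   →  a_2 = 2
32 = 2·15 + 2   →  a_3 = 2
15 = 7·2 + 1   →  a_4 = 7

7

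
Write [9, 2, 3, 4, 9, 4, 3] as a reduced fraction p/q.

34818/3691

Using pₖ = aₖpₖ₋₁ + pₖ₋₂ and qₖ = aₖqₖ₋₁ + qₖ₋₂:
  k=0: a=9, p=9, q=1
  k=1: a=2, p=19, q=2
  k=2: a=3, p=66, q=7
  k=3: a=4, p=283, q=30
  k=4: a=9, p=2613, q=277
  k=5: a=4, p=10735, q=1138
  k=6: a=3, p=34818, q=3691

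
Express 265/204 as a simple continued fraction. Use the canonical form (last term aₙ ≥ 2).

[1; 3, 2, 1, 9, 2]

265 = 1·204 + 61
204 = 3·61 + 21
61 = 2·21 + 19
21 = 1·19 + 2
19 = 9·2 + 1
2 = 2·1 + 0  (stop)
So 265/204 = [1; 3, 2, 1, 9, 2].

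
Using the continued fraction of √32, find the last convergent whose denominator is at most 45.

198/35

√32 = [5; 1, 1, 1, 10, …] (period length 4).
Convergents:
  p_0/q_0 = 5/1
  p_1/q_1 = 6/1
  p_2/q_2 = 11/2
  p_3/q_3 = 17/3
  p_4/q_4 = 181/32
  p_5/q_5 = 198/35
  p_6/q_6 = 379/67
q_5 = 35 ≤ 45 < 67 = q_6, so the answer is 198/35.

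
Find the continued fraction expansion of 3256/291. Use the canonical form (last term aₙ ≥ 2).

3256 = 11*291 + 55
291 = 5*55 + 16
55 = 3*16 + 7
16 = 2*7 + 2
7 = 3*2 + 1
2 = 2*1 + 0  (stop)
So 3256/291 = [11; 5, 3, 2, 3, 2].

[11; 5, 3, 2, 3, 2]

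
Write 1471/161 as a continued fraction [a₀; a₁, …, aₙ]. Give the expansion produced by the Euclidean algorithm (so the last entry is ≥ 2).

1471 = 9*161 + 22
161 = 7*22 + 7
22 = 3*7 + 1
7 = 7*1 + 0  (stop)
So 1471/161 = [9; 7, 3, 7].

[9; 7, 3, 7]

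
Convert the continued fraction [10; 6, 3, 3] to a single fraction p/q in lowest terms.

Using pₖ = aₖpₖ₋₁ + pₖ₋₂ and qₖ = aₖqₖ₋₁ + qₖ₋₂:
  k=0: a=10, p=10, q=1
  k=1: a=6, p=61, q=6
  k=2: a=3, p=193, q=19
  k=3: a=3, p=640, q=63

640/63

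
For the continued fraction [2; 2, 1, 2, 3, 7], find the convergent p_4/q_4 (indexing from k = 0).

64/27

Using pₖ = aₖpₖ₋₁ + pₖ₋₂, qₖ = aₖqₖ₋₁ + qₖ₋₂ (with p₋₁=1, p₋₂=0, q₋₁=0, q₋₂=1):
  k=0: a=2, p=2, q=1
  k=1: a=2, p=5, q=2
  k=2: a=1, p=7, q=3
  k=3: a=2, p=19, q=8
  k=4: a=3, p=64, q=27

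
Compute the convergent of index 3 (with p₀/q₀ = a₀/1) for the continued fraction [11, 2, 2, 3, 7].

194/17

Using pₖ = aₖpₖ₋₁ + pₖ₋₂, qₖ = aₖqₖ₋₁ + qₖ₋₂ (with p₋₁=1, p₋₂=0, q₋₁=0, q₋₂=1):
  k=0: a=11, p=11, q=1
  k=1: a=2, p=23, q=2
  k=2: a=2, p=57, q=5
  k=3: a=3, p=194, q=17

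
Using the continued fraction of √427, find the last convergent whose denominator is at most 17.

√427 = [20; 1, 1, 1, 40, …] (period length 4).
Convergents:
  p_0/q_0 = 20/1
  p_1/q_1 = 21/1
  p_2/q_2 = 41/2
  p_3/q_3 = 62/3
  p_4/q_4 = 2521/122
q_3 = 3 ≤ 17 < 122 = q_4, so the answer is 62/3.

62/3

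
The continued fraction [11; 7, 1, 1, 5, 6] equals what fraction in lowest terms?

5711/513

Fold from the inside: start with 6/1.
  5 + 1/6 = 31/6
  1 + 6/31 = 37/31
  1 + 31/37 = 68/37
  7 + 37/68 = 513/68
  11 + 68/513 = 5711/513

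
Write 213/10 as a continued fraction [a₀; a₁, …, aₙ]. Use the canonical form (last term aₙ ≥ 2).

[21; 3, 3]

213 = 21·10 + 3
10 = 3·3 + 1
3 = 3·1 + 0  (stop)
So 213/10 = [21; 3, 3].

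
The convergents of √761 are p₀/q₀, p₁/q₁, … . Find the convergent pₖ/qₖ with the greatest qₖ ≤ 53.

√761 = [27; 1, 1, 2, 2, 1, 1, 54, …] (period length 7).
Convergents:
  p_0/q_0 = 27/1
  p_1/q_1 = 28/1
  p_2/q_2 = 55/2
  p_3/q_3 = 138/5
  p_4/q_4 = 331/12
  p_5/q_5 = 469/17
  p_6/q_6 = 800/29
  p_7/q_7 = 43669/1583
q_6 = 29 ≤ 53 < 1583 = q_7, so the answer is 800/29.

800/29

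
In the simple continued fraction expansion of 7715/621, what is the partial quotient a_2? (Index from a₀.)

2

7715 = 12·621 + 263   →  a_0 = 12
621 = 2·263 + 95   →  a_1 = 2
263 = 2·95 + 73   →  a_2 = 2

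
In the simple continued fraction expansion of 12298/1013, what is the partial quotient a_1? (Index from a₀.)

7

12298 = 12·1013 + 142   →  a_0 = 12
1013 = 7·142 + 19   →  a_1 = 7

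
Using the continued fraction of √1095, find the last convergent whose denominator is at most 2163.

√1095 = [33; 11, 66, …] (period length 2).
Convergents:
  p_0/q_0 = 33/1
  p_1/q_1 = 364/11
  p_2/q_2 = 24057/727
  p_3/q_3 = 264991/8008
q_2 = 727 ≤ 2163 < 8008 = q_3, so the answer is 24057/727.

24057/727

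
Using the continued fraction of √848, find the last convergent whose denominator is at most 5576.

66249/2275

√848 = [29; 8, 3, 3, 3, 8, 58, …] (period length 6).
Convergents:
  p_0/q_0 = 29/1
  p_1/q_1 = 233/8
  p_2/q_2 = 728/25
  p_3/q_3 = 2417/83
  p_4/q_4 = 7979/274
  p_5/q_5 = 66249/2275
  p_6/q_6 = 3850421/132224
q_5 = 2275 ≤ 5576 < 132224 = q_6, so the answer is 66249/2275.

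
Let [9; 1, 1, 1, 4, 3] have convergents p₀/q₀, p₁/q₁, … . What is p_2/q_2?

Using pₖ = aₖpₖ₋₁ + pₖ₋₂, qₖ = aₖqₖ₋₁ + qₖ₋₂ (with p₋₁=1, p₋₂=0, q₋₁=0, q₋₂=1):
  k=0: a=9, p=9, q=1
  k=1: a=1, p=10, q=1
  k=2: a=1, p=19, q=2

19/2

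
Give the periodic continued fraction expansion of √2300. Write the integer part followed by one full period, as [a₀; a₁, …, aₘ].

[47; 1, 22, 1, 94]

a₀ = ⌊√2300⌋ = 47.
With m₀=0, d₀=1 and mₖ₊₁ = dₖaₖ − mₖ, dₖ₊₁ = (n − mₖ₊₁²)/dₖ, aₖ₊₁ = ⌊(a₀+mₖ₊₁)/dₖ₊₁⌋:
  k=1: m=47, d=91, a=1
  k=2: m=44, d=4, a=22
  k=3: m=44, d=91, a=1
  k=4: m=47, d=1, a=94
d=1 and a=2a₀=94 at k=4, so the next step gives (m, d) = (47, 91) again — its k=1 value — and the period has length 4.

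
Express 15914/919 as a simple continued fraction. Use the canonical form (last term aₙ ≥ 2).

[17; 3, 6, 3, 15]

15914 = 17×919 + 291
919 = 3×291 + 46
291 = 6×46 + 15
46 = 3×15 + 1
15 = 15×1 + 0  (stop)
So 15914/919 = [17; 3, 6, 3, 15].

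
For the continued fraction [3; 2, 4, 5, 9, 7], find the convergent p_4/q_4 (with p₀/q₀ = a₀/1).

1489/432

Using pₖ = aₖpₖ₋₁ + pₖ₋₂, qₖ = aₖqₖ₋₁ + qₖ₋₂ (with p₋₁=1, p₋₂=0, q₋₁=0, q₋₂=1):
  k=0: a=3, p=3, q=1
  k=1: a=2, p=7, q=2
  k=2: a=4, p=31, q=9
  k=3: a=5, p=162, q=47
  k=4: a=9, p=1489, q=432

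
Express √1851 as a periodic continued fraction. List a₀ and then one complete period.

[43; 43, 86]

a₀ = ⌊√1851⌋ = 43.
With m₀=0, d₀=1 and mₖ₊₁ = dₖaₖ − mₖ, dₖ₊₁ = (n − mₖ₊₁²)/dₖ, aₖ₊₁ = ⌊(a₀+mₖ₊₁)/dₖ₊₁⌋:
  k=1: m=43, d=2, a=43
  k=2: m=43, d=1, a=86
d=1 and a=2a₀=86 at k=2, so the next step gives (m, d) = (43, 2) again — its k=1 value — and the period has length 2.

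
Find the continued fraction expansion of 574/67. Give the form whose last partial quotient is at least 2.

574 = 8*67 + 38
67 = 1*38 + 29
38 = 1*29 + 9
29 = 3*9 + 2
9 = 4*2 + 1
2 = 2*1 + 0  (stop)
So 574/67 = [8; 1, 1, 3, 4, 2].

[8; 1, 1, 3, 4, 2]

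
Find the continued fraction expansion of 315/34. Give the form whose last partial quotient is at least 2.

315 = 9*34 + 9
34 = 3*9 + 7
9 = 1*7 + 2
7 = 3*2 + 1
2 = 2*1 + 0  (stop)
So 315/34 = [9; 3, 1, 3, 2].

[9; 3, 1, 3, 2]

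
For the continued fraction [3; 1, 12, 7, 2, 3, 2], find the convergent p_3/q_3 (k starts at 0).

Using pₖ = aₖpₖ₋₁ + pₖ₋₂, qₖ = aₖqₖ₋₁ + qₖ₋₂ (with p₋₁=1, p₋₂=0, q₋₁=0, q₋₂=1):
  k=0: a=3, p=3, q=1
  k=1: a=1, p=4, q=1
  k=2: a=12, p=51, q=13
  k=3: a=7, p=361, q=92

361/92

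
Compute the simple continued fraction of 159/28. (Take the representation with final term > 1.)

[5; 1, 2, 9]

159 = 5*28 + 19
28 = 1*19 + 9
19 = 2*9 + 1
9 = 9*1 + 0  (stop)
So 159/28 = [5; 1, 2, 9].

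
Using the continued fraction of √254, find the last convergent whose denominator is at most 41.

255/16

√254 = [15; 1, 14, 1, 30, …] (period length 4).
Convergents:
  p_0/q_0 = 15/1
  p_1/q_1 = 16/1
  p_2/q_2 = 239/15
  p_3/q_3 = 255/16
  p_4/q_4 = 7889/495
q_3 = 16 ≤ 41 < 495 = q_4, so the answer is 255/16.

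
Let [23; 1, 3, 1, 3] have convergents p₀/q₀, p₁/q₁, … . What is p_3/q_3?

Using pₖ = aₖpₖ₋₁ + pₖ₋₂, qₖ = aₖqₖ₋₁ + qₖ₋₂ (with p₋₁=1, p₋₂=0, q₋₁=0, q₋₂=1):
  k=0: a=23, p=23, q=1
  k=1: a=1, p=24, q=1
  k=2: a=3, p=95, q=4
  k=3: a=1, p=119, q=5

119/5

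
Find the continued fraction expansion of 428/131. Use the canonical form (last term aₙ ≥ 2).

428 = 3×131 + 35
131 = 3×35 + 26
35 = 1×26 + 9
26 = 2×9 + 8
9 = 1×8 + 1
8 = 8×1 + 0  (stop)
So 428/131 = [3; 3, 1, 2, 1, 8].

[3; 3, 1, 2, 1, 8]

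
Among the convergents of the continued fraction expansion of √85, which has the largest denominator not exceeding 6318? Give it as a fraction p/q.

34813/3776

√85 = [9; 4, 1, 1, 4, 18, …] (period length 5).
Convergents:
  p_0/q_0 = 9/1
  p_1/q_1 = 37/4
  p_2/q_2 = 46/5
  p_3/q_3 = 83/9
  p_4/q_4 = 378/41
  p_5/q_5 = 6887/747
  p_6/q_6 = 27926/3029
  p_7/q_7 = 34813/3776
  p_8/q_8 = 62739/6805
q_7 = 3776 ≤ 6318 < 6805 = q_8, so the answer is 34813/3776.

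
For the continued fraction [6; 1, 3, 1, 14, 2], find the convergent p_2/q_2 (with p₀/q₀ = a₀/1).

27/4

Using pₖ = aₖpₖ₋₁ + pₖ₋₂, qₖ = aₖqₖ₋₁ + qₖ₋₂ (with p₋₁=1, p₋₂=0, q₋₁=0, q₋₂=1):
  k=0: a=6, p=6, q=1
  k=1: a=1, p=7, q=1
  k=2: a=3, p=27, q=4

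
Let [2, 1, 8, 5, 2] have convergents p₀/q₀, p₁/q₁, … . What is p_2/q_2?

Using pₖ = aₖpₖ₋₁ + pₖ₋₂, qₖ = aₖqₖ₋₁ + qₖ₋₂ (with p₋₁=1, p₋₂=0, q₋₁=0, q₋₂=1):
  k=0: a=2, p=2, q=1
  k=1: a=1, p=3, q=1
  k=2: a=8, p=26, q=9

26/9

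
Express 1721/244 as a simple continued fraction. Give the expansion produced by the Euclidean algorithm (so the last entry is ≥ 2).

[7; 18, 1, 3, 3]

1721 = 7*244 + 13
244 = 18*13 + 10
13 = 1*10 + 3
10 = 3*3 + 1
3 = 3*1 + 0  (stop)
So 1721/244 = [7; 18, 1, 3, 3].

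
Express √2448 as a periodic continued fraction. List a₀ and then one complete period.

a₀ = ⌊√2448⌋ = 49.
With m₀=0, d₀=1 and mₖ₊₁ = dₖaₖ − mₖ, dₖ₊₁ = (n − mₖ₊₁²)/dₖ, aₖ₊₁ = ⌊(a₀+mₖ₊₁)/dₖ₊₁⌋:
  k=1: m=49, d=47, a=2
  k=2: m=45, d=9, a=10
  k=3: m=45, d=47, a=2
  k=4: m=49, d=1, a=98
d=1 and a=2a₀=98 at k=4, so the next step gives (m, d) = (49, 47) again — its k=1 value — and the period has length 4.

[49; 2, 10, 2, 98]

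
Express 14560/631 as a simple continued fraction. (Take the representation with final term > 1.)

14560 = 23·631 + 47
631 = 13·47 + 20
47 = 2·20 + 7
20 = 2·7 + 6
7 = 1·6 + 1
6 = 6·1 + 0  (stop)
So 14560/631 = [23; 13, 2, 2, 1, 6].

[23; 13, 2, 2, 1, 6]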